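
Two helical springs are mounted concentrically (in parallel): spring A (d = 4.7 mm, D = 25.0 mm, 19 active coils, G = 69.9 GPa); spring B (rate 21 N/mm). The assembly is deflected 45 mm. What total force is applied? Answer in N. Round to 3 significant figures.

k_A = Gd⁴/(8D³N_a) = (69.9×10³)(4.7⁴)/(8·25.0³·19) = 14.362 N/mm
Parallel: k_eq = 14.362 + 21 = 35.362 N/mm
F = k_eq·δ = 35.362·45 = 1591.3 N

1590 N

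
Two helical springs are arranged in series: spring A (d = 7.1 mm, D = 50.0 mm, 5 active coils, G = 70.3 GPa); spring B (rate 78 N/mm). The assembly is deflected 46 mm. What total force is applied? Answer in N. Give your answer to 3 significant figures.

k_A = Gd⁴/(8D³N_a) = (70.3×10³)(7.1⁴)/(8·50.0³·5) = 35.729 N/mm
Series: 1/k_eq = 1/35.729 + 1/78 = 0.040809; k_eq = 24.504 N/mm
F = k_eq·δ = 24.504·46 = 1127.2 N

1130 N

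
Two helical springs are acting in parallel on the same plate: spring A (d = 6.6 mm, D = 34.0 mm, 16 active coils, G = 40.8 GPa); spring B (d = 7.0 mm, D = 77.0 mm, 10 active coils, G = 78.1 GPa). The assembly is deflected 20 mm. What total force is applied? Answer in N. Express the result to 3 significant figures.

k_A = Gd⁴/(8D³N_a) = (40.8×10³)(6.6⁴)/(8·34.0³·16) = 15.388 N/mm
k_B = Gd⁴/(8D³N_a) = (78.1×10³)(7.0⁴)/(8·77.0³·10) = 5.1343 N/mm
Parallel: k_eq = 15.388 + 5.1343 = 20.523 N/mm
F = k_eq·δ = 20.523·20 = 410.45 N

410 N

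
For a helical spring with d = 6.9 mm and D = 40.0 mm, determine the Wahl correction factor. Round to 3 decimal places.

C = D/d = 40.0/6.9 = 5.7971
K_W = (4C−1)/(4C−4) + 0.615/C = 22.188/19.188 + 0.1061 = 1.2624

1.262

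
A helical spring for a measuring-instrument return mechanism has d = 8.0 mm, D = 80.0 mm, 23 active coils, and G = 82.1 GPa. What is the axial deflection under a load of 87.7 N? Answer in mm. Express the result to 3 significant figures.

k = Gd⁴/(8D³N_a) = (82.1×10³)(8.0⁴)/(8·80.0³·23) = 3.5696 N/mm
δ = F/k = 87.7 / 3.5696 = 24.569 mm

24.6 mm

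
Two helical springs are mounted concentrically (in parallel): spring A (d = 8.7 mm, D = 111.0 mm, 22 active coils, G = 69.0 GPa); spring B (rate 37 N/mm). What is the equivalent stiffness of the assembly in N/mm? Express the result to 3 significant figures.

k_A = Gd⁴/(8D³N_a) = (69.0×10³)(8.7⁴)/(8·111.0³·22) = 1.6423 N/mm
Parallel: k_eq = 1.6423 + 37 = 38.642 N/mm

38.6 N/mm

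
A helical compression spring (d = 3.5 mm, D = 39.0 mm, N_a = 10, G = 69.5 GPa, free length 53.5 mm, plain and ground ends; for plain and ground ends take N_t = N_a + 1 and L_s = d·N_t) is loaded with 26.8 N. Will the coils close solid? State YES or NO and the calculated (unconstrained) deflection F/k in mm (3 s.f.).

NO, δ = 12.2 mm

k = Gd⁴/(8D³N_a) = (69.5×10³)(3.5⁴)/(8·39.0³·10) = 2.1977 N/mm
N_t = 11; L_s = 3.5·11 = 38.5 mm; δ_solid = L₀ − L_s = 53.5 − 38.5 = 15 mm
δ = F/k = 26.8/2.1977 = 12.194 mm
δ < δ_solid → spring does not go solid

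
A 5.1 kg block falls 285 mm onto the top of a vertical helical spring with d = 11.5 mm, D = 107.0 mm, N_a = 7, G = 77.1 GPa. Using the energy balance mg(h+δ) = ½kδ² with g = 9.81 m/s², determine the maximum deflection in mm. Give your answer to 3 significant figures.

40.7 mm

k = Gd⁴/(8D³N_a) = (77.1×10³)(11.5⁴)/(8·107.0³·7) = 19.657 N/mm
W = mg = 5.1 × 9.81 = 50.031 N
½kδ² − Wδ − Wh = 0 → δ = (W + √(W² + 2kWh))/k
δ = (50.031 + √(2503.1 + 560558))/19.657 = (50.031 + 750.37)/19.657 = 40.72 mm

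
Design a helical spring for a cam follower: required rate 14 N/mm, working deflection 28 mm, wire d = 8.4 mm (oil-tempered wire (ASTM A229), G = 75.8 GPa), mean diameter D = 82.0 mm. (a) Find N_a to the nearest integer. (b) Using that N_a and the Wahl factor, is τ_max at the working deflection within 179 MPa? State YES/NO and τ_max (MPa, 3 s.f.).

(a) 6 coils; (b) YES, τ_max = 162 MPa

N_a = Gd⁴/(8D³k) = (75.8×10³)(8.4⁴)/(8·82.0³·14) = 6.111 → N_a = 6
Actual rate k = Gd⁴/(8D³·6) = 14.259 N/mm
Working load F = kδ = 14.259·28 = 399.27 N
C = 82.0/8.4 = 9.7619; K_W = (4C−1)/(4C−4)+0.615/C = 1.1486
τ_max = K_W·8FD/(πd³) = 1.1486·140.66 = 161.56 MPa
τ_max ≤ 179 MPa → acceptable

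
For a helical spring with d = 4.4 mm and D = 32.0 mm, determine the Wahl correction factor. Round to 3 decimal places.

1.204

C = D/d = 32.0/4.4 = 7.2727
K_W = (4C−1)/(4C−4) + 0.615/C = 28.091/25.091 + 0.0846 = 1.2041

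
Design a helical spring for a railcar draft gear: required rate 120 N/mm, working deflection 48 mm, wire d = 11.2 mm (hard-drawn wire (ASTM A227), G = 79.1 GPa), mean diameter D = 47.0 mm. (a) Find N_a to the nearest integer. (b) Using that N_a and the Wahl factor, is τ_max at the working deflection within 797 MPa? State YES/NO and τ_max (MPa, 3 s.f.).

N_a = Gd⁴/(8D³k) = (79.1×10³)(11.2⁴)/(8·47.0³·120) = 12.49 → N_a = 12
Actual rate k = Gd⁴/(8D³·12) = 124.88 N/mm
Working load F = kδ = 124.88·48 = 5994.1 N
C = 47.0/11.2 = 4.1964; K_W = (4C−1)/(4C−4)+0.615/C = 1.3812
τ_max = K_W·8FD/(πd³) = 1.3812·510.63 = 705.28 MPa
τ_max ≤ 797 MPa → acceptable

(a) 12 coils; (b) YES, τ_max = 705 MPa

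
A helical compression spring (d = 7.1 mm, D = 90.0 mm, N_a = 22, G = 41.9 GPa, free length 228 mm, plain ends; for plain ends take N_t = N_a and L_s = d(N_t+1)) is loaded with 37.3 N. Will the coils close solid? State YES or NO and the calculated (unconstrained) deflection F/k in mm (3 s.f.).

NO, δ = 44.9 mm

k = Gd⁴/(8D³N_a) = (41.9×10³)(7.1⁴)/(8·90.0³·22) = 0.82986 N/mm
N_t = 22; L_s = 7.1·23 = 163.3 mm; δ_solid = L₀ − L_s = 228 − 163.3 = 64.7 mm
δ = F/k = 37.3/0.82986 = 44.947 mm
δ < δ_solid → spring does not go solid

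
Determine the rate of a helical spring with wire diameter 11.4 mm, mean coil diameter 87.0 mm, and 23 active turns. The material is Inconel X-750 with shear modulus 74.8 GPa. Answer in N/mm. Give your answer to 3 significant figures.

k = Gd⁴/(8D³N_a) = (74.8×10³ × 11.4⁴) / (8 × 87.0³ × 23)
  = 1.26334e+09 / 1.21165e+08 = 10.427 N/mm

10.4 N/mm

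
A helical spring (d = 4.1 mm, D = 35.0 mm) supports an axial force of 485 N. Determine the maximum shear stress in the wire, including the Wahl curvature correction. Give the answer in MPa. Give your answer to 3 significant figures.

Spring index C = D/d = 35.0/4.1 = 8.5366
K_W = (4C−1)/(4C−4) + 0.615/C = 33.146/30.146 + 0.0720 = 1.1716
τ₀ = 8FD/(πd³) = 8·485·35.0/(π·4.1³) = 135800/216.52 = 627.19 MPa
τ_max = K·τ₀ = 1.1716 × 627.19 = 734.79 MPa

735 MPa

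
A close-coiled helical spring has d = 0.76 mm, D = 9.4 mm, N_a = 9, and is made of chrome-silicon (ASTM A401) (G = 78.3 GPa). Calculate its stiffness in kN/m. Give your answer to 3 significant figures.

k = Gd⁴/(8D³N_a) = (78.3×10³ × 0.76⁴) / (8 × 9.4³ × 9)
  = 26122.6 / 59802 = 0.43682 N/mm

0.437 kN/m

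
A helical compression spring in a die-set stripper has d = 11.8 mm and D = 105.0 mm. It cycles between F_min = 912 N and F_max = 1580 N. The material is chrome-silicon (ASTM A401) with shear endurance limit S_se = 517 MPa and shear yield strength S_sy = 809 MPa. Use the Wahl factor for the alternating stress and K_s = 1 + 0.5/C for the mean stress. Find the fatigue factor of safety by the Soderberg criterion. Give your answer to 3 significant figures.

2.58

C = D/d = 105.0/11.8 = 8.8983; K_W = (4C−1)/(4C−4)+0.615/C = 1.1641; K_s = 1+0.5/C = 1.0562
F_a = (F_max−F_min)/2 = 334 N; F_m = (F_max+F_min)/2 = 1246 N
τ_a = K_W·8F_aD/(πd³) = 1.1641 × 54.354 = 63.272 MPa
τ_m = K_s·8F_mD/(πd³) = 1.0562 × 202.77 = 214.16 MPa
Soderberg: 1/n_f = τ_a/S_se + τ_m/S_sy = 63.272/517 + 214.16/809 = 0.12238 + 0.26473 = 0.38711
n_f = 1/0.38711 = 2.583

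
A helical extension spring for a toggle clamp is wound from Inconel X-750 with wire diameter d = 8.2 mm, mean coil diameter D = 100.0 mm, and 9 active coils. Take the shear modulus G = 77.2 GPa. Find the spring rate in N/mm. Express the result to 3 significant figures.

4.85 N/mm

k = Gd⁴/(8D³N_a) = (77.2×10³ × 8.2⁴) / (8 × 100.0³ × 9)
  = 3.49038e+08 / 7.2e+07 = 4.8477 N/mm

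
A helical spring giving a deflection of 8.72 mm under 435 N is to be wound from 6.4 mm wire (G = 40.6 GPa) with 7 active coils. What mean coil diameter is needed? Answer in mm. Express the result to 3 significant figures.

29.0 mm

Required rate k = F/δ = 435/8.72 = 49.885 N/mm
D = (Gd⁴/(8N_a·k))^(1/3) = (40.6×10³·6.4⁴/(8·7·49.885))^(1/3)
  = (24382.9)^(1/3) = 28.9976 mm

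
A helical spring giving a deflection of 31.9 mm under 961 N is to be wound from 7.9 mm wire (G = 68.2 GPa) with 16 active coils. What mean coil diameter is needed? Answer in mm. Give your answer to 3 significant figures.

41.0 mm

Required rate k = F/δ = 961/31.9 = 30.125 N/mm
D = (Gd⁴/(8N_a·k))^(1/3) = (68.2×10³·7.9⁴/(8·16·30.125))^(1/3)
  = (68889)^(1/3) = 40.9937 mm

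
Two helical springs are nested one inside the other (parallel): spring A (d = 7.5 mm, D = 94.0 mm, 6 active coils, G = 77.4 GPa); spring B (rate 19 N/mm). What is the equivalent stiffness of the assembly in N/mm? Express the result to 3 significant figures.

25.1 N/mm

k_A = Gd⁴/(8D³N_a) = (77.4×10³)(7.5⁴)/(8·94.0³·6) = 6.1427 N/mm
Parallel: k_eq = 6.1427 + 19 = 25.143 N/mm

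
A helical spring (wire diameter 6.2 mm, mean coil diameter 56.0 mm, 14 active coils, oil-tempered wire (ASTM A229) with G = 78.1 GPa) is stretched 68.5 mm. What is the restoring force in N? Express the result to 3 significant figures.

402 N

k = Gd⁴/(8D³N_a) = (78.1×10³)(6.2⁴)/(8·56.0³·14) = 5.8673 N/mm
F = k·δ = 5.8673 × 68.5 = 401.91 N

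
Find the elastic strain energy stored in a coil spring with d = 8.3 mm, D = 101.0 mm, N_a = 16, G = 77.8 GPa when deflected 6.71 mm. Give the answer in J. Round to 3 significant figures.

0.0630 J

k = Gd⁴/(8D³N_a) = (77.8×10³)(8.3⁴)/(8·101.0³·16) = 2.7997 N/mm
U = ½kδ² = 0.5 × 2.7997 × 6.71² = 63.028 N·mm = 0.063028 J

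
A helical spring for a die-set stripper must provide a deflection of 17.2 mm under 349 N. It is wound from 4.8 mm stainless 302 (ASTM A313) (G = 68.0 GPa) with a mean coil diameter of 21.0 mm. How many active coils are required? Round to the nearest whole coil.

Required rate k = F/δ = 349/17.2 = 20.291 N/mm
N_a = Gd⁴/(8D³k) = (68.0×10³ × 4.8⁴)/(8 × 21.0³ × 20.291)
    = 3.60972e+07 / 1.5033e+06 = 24.01 → 24 coils

24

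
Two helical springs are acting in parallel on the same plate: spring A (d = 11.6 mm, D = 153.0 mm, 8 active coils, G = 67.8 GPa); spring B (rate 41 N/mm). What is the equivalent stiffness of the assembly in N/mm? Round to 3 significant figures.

46.4 N/mm

k_A = Gd⁴/(8D³N_a) = (67.8×10³)(11.6⁴)/(8·153.0³·8) = 5.3556 N/mm
Parallel: k_eq = 5.3556 + 41 = 46.356 N/mm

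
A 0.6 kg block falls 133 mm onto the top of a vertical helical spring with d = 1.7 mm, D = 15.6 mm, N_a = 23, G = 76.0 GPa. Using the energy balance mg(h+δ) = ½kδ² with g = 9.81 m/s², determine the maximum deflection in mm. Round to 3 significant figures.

48.5 mm

k = Gd⁴/(8D³N_a) = (76.0×10³)(1.7⁴)/(8·15.6³·23) = 0.90869 N/mm
W = mg = 0.6 × 9.81 = 5.886 N
½kδ² − Wδ − Wh = 0 → δ = (W + √(W² + 2kWh))/k
δ = (5.886 + √(34.645 + 1422.72))/0.90869 = (5.886 + 38.175)/0.90869 = 48.489 mm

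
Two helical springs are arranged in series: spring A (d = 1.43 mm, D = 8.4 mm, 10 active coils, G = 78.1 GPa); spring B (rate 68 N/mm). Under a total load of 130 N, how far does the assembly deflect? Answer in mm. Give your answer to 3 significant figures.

20.8 mm

k_A = Gd⁴/(8D³N_a) = (78.1×10³)(1.43⁴)/(8·8.4³·10) = 6.8876 N/mm
Series: 1/k_eq = 1/6.8876 + 1/68 = 0.15989; k_eq = 6.2541 N/mm
δ = F/k_eq = 130/6.2541 = 20.786 mm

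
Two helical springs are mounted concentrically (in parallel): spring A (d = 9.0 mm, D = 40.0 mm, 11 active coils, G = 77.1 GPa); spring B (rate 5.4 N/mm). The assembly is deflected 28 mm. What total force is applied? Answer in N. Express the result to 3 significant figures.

2670 N

k_A = Gd⁴/(8D³N_a) = (77.1×10³)(9.0⁴)/(8·40.0³·11) = 89.818 N/mm
Parallel: k_eq = 89.818 + 5.4 = 95.218 N/mm
F = k_eq·δ = 95.218·28 = 2666.1 N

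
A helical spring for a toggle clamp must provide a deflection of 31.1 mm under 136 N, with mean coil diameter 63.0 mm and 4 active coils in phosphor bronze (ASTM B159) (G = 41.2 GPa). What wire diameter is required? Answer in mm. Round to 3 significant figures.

Required rate k = F/δ = 136/31.1 = 4.373 N/mm
d = (8D³N_a·k / G)^(1/4) = (8·63.0³·4·4.373 / (41.2×10³))^0.25
  = (849.28)^0.25 = 5.3984 mm

5.40 mm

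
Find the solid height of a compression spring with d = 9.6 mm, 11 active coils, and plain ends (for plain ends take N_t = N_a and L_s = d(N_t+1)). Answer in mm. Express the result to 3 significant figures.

plain ends: N_t = N_a = 11
L_s = d·(N_t+1) = 9.6 × 12 = 115.2 mm

115 mm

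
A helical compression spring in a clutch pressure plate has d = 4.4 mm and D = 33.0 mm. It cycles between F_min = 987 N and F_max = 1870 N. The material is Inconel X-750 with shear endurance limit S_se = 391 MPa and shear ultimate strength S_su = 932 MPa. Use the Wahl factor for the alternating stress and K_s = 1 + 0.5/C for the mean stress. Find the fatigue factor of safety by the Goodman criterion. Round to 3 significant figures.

C = D/d = 33.0/4.4 = 7.5000; K_W = (4C−1)/(4C−4)+0.615/C = 1.1974; K_s = 1+0.5/C = 1.0667
F_a = (F_max−F_min)/2 = 441.5 N; F_m = (F_max+F_min)/2 = 1428.5 N
τ_a = K_W·8F_aD/(πd³) = 1.1974 × 435.54 = 521.51 MPa
τ_m = K_s·8F_mD/(πd³) = 1.0667 × 1409.2 = 1503.2 MPa
Goodman: 1/n_f = τ_a/S_se + τ_m/S_su = 521.51/391 + 1503.2/932 = 1.33378 + 1.61283 = 2.9466
n_f = 1/2.9466 = 0.3394

0.339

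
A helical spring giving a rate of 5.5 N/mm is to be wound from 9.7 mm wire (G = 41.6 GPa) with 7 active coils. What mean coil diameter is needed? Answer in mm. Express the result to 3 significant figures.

D = (Gd⁴/(8N_a·k))^(1/3) = (41.6×10³·9.7⁴/(8·7·5.5))^(1/3)
  = (1.19572e+06)^(1/3) = 106.1394 mm

106 mm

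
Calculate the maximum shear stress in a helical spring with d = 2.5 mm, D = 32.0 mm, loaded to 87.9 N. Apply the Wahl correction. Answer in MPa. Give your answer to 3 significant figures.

510 MPa

Spring index C = D/d = 32.0/2.5 = 12.8000
K_W = (4C−1)/(4C−4) + 0.615/C = 50.200/47.200 + 0.0480 = 1.1116
τ₀ = 8FD/(πd³) = 8·87.9·32.0/(π·2.5³) = 22502.4/49.087 = 458.42 MPa
τ_max = K·τ₀ = 1.1116 × 458.42 = 509.58 MPa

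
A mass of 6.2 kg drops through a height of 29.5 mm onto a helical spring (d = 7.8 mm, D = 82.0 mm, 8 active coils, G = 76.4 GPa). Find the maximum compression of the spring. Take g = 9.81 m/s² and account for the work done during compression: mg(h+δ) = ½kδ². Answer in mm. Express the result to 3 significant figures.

30.1 mm

k = Gd⁴/(8D³N_a) = (76.4×10³)(7.8⁴)/(8·82.0³·8) = 8.014 N/mm
W = mg = 6.2 × 9.81 = 60.822 N
½kδ² − Wδ − Wh = 0 → δ = (W + √(W² + 2kWh))/k
δ = (60.822 + √(3699.3 + 28758.3))/8.014 = (60.822 + 180.16)/8.014 = 30.07 mm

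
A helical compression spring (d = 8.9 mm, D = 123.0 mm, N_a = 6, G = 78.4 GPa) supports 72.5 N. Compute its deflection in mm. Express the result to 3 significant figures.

13.2 mm

k = Gd⁴/(8D³N_a) = (78.4×10³)(8.9⁴)/(8·123.0³·6) = 5.5071 N/mm
δ = F/k = 72.5 / 5.5071 = 13.165 mm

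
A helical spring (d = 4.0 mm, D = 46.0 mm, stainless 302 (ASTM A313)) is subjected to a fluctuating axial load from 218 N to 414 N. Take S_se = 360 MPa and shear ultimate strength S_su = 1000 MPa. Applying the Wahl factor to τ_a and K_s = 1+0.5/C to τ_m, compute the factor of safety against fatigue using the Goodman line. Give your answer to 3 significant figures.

0.859

C = D/d = 46.0/4.0 = 11.5000; K_W = (4C−1)/(4C−4)+0.615/C = 1.1249; K_s = 1+0.5/C = 1.0435
F_a = (F_max−F_min)/2 = 98 N; F_m = (F_max+F_min)/2 = 316 N
τ_a = K_W·8F_aD/(πd³) = 1.1249 × 179.37 = 201.77 MPa
τ_m = K_s·8F_mD/(πd³) = 1.0435 × 578.37 = 603.52 MPa
Goodman: 1/n_f = τ_a/S_se + τ_m/S_su = 201.77/360 + 603.52/1000 = 0.56048 + 0.60352 = 1.164
n_f = 1/1.164 = 0.8591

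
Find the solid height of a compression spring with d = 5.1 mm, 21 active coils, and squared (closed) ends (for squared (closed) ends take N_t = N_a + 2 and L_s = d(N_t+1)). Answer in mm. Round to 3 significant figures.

squared (closed) ends: N_t = N_a + 2 = 21 + 2 = 23
L_s = d·(N_t+1) = 5.1 × 24 = 122.4 mm

122 mm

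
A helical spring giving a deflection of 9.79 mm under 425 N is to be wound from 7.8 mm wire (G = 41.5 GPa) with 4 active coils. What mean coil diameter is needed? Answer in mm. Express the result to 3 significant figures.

48.0 mm

Required rate k = F/δ = 425/9.79 = 43.412 N/mm
D = (Gd⁴/(8N_a·k))^(1/3) = (41.5×10³·7.8⁴/(8·4·43.412))^(1/3)
  = (110578)^(1/3) = 47.9980 mm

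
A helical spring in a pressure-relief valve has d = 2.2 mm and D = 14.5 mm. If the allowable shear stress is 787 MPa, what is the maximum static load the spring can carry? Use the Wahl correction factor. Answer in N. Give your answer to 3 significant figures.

C = D/d = 14.5/2.2 = 6.5909
K_W = (4C−1)/(4C−4) + 0.615/C = 25.364/22.364 + 0.0933 = 1.2275
τ_max = K·8FD/(πd³) → F_max = τ_allow·πd³/(8DK)
F_max = 787·π·2.2³/(8·14.5·1.2275) = 26326/142.38 = 184.9 N

185 N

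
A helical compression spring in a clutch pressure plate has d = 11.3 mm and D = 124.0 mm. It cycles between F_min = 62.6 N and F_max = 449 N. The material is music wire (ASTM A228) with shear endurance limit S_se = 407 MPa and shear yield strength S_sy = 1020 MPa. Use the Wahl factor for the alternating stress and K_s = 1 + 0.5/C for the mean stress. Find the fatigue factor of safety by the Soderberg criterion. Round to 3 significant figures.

C = D/d = 124.0/11.3 = 10.9735; K_W = (4C−1)/(4C−4)+0.615/C = 1.1312; K_s = 1+0.5/C = 1.0456
F_a = (F_max−F_min)/2 = 193.2 N; F_m = (F_max+F_min)/2 = 255.8 N
τ_a = K_W·8F_aD/(πd³) = 1.1312 × 42.28 = 47.829 MPa
τ_m = K_s·8F_mD/(πd³) = 1.0456 × 55.979 = 58.53 MPa
Soderberg: 1/n_f = τ_a/S_se + τ_m/S_sy = 47.829/407 + 58.53/1020 = 0.11752 + 0.05738 = 0.1749
n_f = 1/0.1749 = 5.718

5.72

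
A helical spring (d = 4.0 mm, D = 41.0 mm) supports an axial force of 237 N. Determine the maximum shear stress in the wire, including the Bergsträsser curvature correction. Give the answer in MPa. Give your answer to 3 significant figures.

Spring index C = D/d = 41.0/4.0 = 10.2500
K_B = (4C+2)/(4C−3) = 43.000/38.000 = 1.1316
τ₀ = 8FD/(πd³) = 8·237·41.0/(π·4.0³) = 77736/201.06 = 386.63 MPa
τ_max = K·τ₀ = 1.1316 × 386.63 = 437.5 MPa

437 MPa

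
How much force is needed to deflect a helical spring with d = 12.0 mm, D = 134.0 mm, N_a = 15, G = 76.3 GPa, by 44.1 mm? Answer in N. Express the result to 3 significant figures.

k = Gd⁴/(8D³N_a) = (76.3×10³)(12.0⁴)/(8·134.0³·15) = 5.4797 N/mm
F = k·δ = 5.4797 × 44.1 = 241.65 N

242 N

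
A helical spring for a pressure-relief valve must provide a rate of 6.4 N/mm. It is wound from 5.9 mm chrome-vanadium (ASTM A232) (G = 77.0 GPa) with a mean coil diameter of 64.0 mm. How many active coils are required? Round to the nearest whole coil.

N_a = Gd⁴/(8D³k) = (77.0×10³ × 5.9⁴)/(8 × 64.0³ × 6.4)
    = 9.33037e+07 / 1.34218e+07 = 6.952 → 7 coils

7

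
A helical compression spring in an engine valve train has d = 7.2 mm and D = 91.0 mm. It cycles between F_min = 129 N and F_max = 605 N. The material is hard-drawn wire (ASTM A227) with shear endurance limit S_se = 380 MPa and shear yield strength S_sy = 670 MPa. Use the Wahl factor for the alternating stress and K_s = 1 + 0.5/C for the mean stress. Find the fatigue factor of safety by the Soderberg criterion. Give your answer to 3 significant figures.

C = D/d = 91.0/7.2 = 12.6389; K_W = (4C−1)/(4C−4)+0.615/C = 1.1131; K_s = 1+0.5/C = 1.0396
F_a = (F_max−F_min)/2 = 238 N; F_m = (F_max+F_min)/2 = 367 N
τ_a = K_W·8F_aD/(πd³) = 1.1131 × 147.76 = 164.47 MPa
τ_m = K_s·8F_mD/(πd³) = 1.0396 × 227.85 = 236.86 MPa
Soderberg: 1/n_f = τ_a/S_se + τ_m/S_sy = 164.47/380 + 236.86/670 = 0.43282 + 0.35353 = 0.78635
n_f = 1/0.78635 = 1.272

1.27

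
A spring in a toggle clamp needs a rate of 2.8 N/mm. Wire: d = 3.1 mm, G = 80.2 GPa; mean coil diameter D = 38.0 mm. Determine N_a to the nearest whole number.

N_a = Gd⁴/(8D³k) = (80.2×10³ × 3.1⁴)/(8 × 38.0³ × 2.8)
    = 7.40664e+06 / 1.22913e+06 = 6.026 → 6 coils

6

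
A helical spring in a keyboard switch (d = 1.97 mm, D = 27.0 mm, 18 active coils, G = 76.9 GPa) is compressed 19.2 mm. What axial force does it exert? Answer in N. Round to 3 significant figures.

k = Gd⁴/(8D³N_a) = (76.9×10³)(1.97⁴)/(8·27.0³·18) = 0.40864 N/mm
F = k·δ = 0.40864 × 19.2 = 7.8458 N

7.85 N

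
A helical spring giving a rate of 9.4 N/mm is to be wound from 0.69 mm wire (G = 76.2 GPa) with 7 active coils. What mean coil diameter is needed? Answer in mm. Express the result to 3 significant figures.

D = (Gd⁴/(8N_a·k))^(1/3) = (76.2×10³·0.69⁴/(8·7·9.4))^(1/3)
  = (32.8122)^(1/3) = 3.2014 mm

3.20 mm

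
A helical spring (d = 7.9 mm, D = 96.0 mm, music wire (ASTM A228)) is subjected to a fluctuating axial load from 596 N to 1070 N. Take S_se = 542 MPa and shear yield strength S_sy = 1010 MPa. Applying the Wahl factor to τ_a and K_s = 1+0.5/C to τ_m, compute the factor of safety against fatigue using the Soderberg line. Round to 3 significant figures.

1.50

C = D/d = 96.0/7.9 = 12.1519; K_W = (4C−1)/(4C−4)+0.615/C = 1.1179; K_s = 1+0.5/C = 1.0411
F_a = (F_max−F_min)/2 = 237 N; F_m = (F_max+F_min)/2 = 833 N
τ_a = K_W·8F_aD/(πd³) = 1.1179 × 117.51 = 131.36 MPa
τ_m = K_s·8F_mD/(πd³) = 1.0411 × 413.02 = 430.02 MPa
Soderberg: 1/n_f = τ_a/S_se + τ_m/S_sy = 131.36/542 + 430.02/1010 = 0.24236 + 0.42576 = 0.66812
n_f = 1/0.66812 = 1.497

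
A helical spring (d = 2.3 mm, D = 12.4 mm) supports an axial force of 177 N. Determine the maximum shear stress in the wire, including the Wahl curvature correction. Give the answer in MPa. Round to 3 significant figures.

Spring index C = D/d = 12.4/2.3 = 5.3913
K_W = (4C−1)/(4C−4) + 0.615/C = 20.565/17.565 + 0.1141 = 1.2849
τ₀ = 8FD/(πd³) = 8·177·12.4/(π·2.3³) = 17558.4/38.224 = 459.36 MPa
τ_max = K·τ₀ = 1.2849 × 459.36 = 590.21 MPa

590 MPa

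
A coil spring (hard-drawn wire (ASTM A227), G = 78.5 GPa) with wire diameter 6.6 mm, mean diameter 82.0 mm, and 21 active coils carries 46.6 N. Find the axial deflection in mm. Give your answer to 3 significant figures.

k = Gd⁴/(8D³N_a) = (78.5×10³)(6.6⁴)/(8·82.0³·21) = 1.608 N/mm
δ = F/k = 46.6 / 1.608 = 28.98 mm

29.0 mm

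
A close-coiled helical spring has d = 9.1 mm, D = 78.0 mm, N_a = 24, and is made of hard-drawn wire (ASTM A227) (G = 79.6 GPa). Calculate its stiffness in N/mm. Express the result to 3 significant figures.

k = Gd⁴/(8D³N_a) = (79.6×10³ × 9.1⁴) / (8 × 78.0³ × 24)
  = 5.45857e+08 / 9.1114e+07 = 5.9909 N/mm

5.99 N/mm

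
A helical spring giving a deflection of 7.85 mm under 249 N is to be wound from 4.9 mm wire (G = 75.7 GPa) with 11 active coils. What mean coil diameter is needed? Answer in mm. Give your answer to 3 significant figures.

25.0 mm

Required rate k = F/δ = 249/7.85 = 31.72 N/mm
D = (Gd⁴/(8N_a·k))^(1/3) = (75.7×10³·4.9⁴/(8·11·31.72))^(1/3)
  = (15633.9)^(1/3) = 25.0048 mm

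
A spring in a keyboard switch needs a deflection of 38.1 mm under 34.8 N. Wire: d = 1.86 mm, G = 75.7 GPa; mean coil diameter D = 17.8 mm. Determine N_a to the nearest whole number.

22

Required rate k = F/δ = 34.8/38.1 = 0.91339 N/mm
N_a = Gd⁴/(8D³k) = (75.7×10³ × 1.86⁴)/(8 × 17.8³ × 0.91339)
    = 906041 / 41210.2 = 21.99 → 22 coils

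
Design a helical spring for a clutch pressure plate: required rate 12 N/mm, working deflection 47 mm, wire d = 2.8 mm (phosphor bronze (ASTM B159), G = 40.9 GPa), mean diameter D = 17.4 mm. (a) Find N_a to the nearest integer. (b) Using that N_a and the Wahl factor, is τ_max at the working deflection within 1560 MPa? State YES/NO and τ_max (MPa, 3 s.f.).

N_a = Gd⁴/(8D³k) = (40.9×10³)(2.8⁴)/(8·17.4³·12) = 4.971 → N_a = 5
Actual rate k = Gd⁴/(8D³·5) = 11.93 N/mm
Working load F = kδ = 11.93·47 = 560.72 N
C = 17.4/2.8 = 6.2143; K_W = (4C−1)/(4C−4)+0.615/C = 1.2428
τ_max = K_W·8FD/(πd³) = 1.2428·1131.8 = 1406.6 MPa
τ_max ≤ 1560 MPa → acceptable

(a) 5 coils; (b) YES, τ_max = 1410 MPa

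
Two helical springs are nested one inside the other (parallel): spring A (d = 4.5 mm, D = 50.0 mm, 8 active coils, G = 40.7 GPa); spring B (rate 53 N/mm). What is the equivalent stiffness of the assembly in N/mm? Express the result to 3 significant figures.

k_A = Gd⁴/(8D³N_a) = (40.7×10³)(4.5⁴)/(8·50.0³·8) = 2.0862 N/mm
Parallel: k_eq = 2.0862 + 53 = 55.086 N/mm

55.1 N/mm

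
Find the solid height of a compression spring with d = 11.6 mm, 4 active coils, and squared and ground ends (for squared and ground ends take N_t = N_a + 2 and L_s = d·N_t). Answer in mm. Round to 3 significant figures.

squared and ground ends: N_t = N_a + 2 = 4 + 2 = 6
L_s = d·N_t = 11.6 × 6 = 69.6 mm

69.6 mm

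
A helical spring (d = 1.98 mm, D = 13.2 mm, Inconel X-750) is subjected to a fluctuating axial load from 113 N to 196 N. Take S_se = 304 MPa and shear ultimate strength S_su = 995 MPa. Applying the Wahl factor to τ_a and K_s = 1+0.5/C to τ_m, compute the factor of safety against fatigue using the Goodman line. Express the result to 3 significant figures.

0.691

C = D/d = 13.2/1.98 = 6.6667; K_W = (4C−1)/(4C−4)+0.615/C = 1.2246; K_s = 1+0.5/C = 1.0750
F_a = (F_max−F_min)/2 = 41.5 N; F_m = (F_max+F_min)/2 = 154.5 N
τ_a = K_W·8F_aD/(πd³) = 1.2246 × 179.71 = 220.07 MPa
τ_m = K_s·8F_mD/(πd³) = 1.0750 × 669.03 = 719.21 MPa
Goodman: 1/n_f = τ_a/S_se + τ_m/S_su = 220.07/304 + 719.21/995 = 0.72392 + 0.72282 = 1.4467
n_f = 1/1.4467 = 0.6912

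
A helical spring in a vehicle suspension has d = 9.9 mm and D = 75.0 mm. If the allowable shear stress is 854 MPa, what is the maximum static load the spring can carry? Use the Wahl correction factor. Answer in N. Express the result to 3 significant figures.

C = D/d = 75.0/9.9 = 7.5758
K_W = (4C−1)/(4C−4) + 0.615/C = 29.303/26.303 + 0.0812 = 1.1952
τ_max = K·8FD/(πd³) → F_max = τ_allow·πd³/(8DK)
F_max = 854·π·9.9³/(8·75.0·1.1952) = 2.6032e+06/717.14 = 3630 N

3630 N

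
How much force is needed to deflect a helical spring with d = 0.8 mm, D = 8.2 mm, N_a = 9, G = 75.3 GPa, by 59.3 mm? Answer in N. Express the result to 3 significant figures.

46.1 N

k = Gd⁴/(8D³N_a) = (75.3×10³)(0.8⁴)/(8·8.2³·9) = 0.77693 N/mm
F = k·δ = 0.77693 × 59.3 = 46.072 N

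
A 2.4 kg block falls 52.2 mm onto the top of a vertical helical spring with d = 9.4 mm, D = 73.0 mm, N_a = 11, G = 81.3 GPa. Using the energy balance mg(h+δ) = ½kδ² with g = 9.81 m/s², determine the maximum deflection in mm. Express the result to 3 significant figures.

12.9 mm

k = Gd⁴/(8D³N_a) = (81.3×10³)(9.4⁴)/(8·73.0³·11) = 18.542 N/mm
W = mg = 2.4 × 9.81 = 23.544 N
½kδ² − Wδ − Wh = 0 → δ = (W + √(W² + 2kWh))/k
δ = (23.544 + √(554.32 + 45575.5))/18.542 = (23.544 + 214.78)/18.542 = 12.853 mm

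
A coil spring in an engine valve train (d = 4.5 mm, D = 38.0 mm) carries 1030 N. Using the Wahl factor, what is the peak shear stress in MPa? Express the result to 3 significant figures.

Spring index C = D/d = 38.0/4.5 = 8.4444
K_W = (4C−1)/(4C−4) + 0.615/C = 32.778/29.778 + 0.0728 = 1.1736
τ₀ = 8FD/(πd³) = 8·1030·38.0/(π·4.5³) = 313120/286.28 = 1093.8 MPa
τ_max = K·τ₀ = 1.1736 × 1093.8 = 1283.6 MPa

1280 MPa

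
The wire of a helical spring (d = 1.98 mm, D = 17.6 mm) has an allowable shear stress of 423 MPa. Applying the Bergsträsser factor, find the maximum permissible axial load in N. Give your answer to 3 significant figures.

C = D/d = 17.6/1.98 = 8.8889
K_B = (4C+2)/(4C−3) = 37.556/32.556 = 1.1536
τ_max = K·8FD/(πd³) → F_max = τ_allow·πd³/(8DK)
F_max = 423·π·1.98³/(8·17.6·1.1536) = 10315/162.42 = 63.509 N

63.5 N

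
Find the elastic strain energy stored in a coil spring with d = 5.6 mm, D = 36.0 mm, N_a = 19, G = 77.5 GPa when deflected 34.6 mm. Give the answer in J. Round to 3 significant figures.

k = Gd⁴/(8D³N_a) = (77.5×10³)(5.6⁴)/(8·36.0³·19) = 10.747 N/mm
U = ½kδ² = 0.5 × 10.747 × 34.6² = 6433.2 N·mm = 6.4332 J

6.43 J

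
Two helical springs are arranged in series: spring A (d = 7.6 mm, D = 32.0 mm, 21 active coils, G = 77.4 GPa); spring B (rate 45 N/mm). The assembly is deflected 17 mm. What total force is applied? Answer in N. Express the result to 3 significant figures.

k_A = Gd⁴/(8D³N_a) = (77.4×10³)(7.6⁴)/(8·32.0³·21) = 46.907 N/mm
Series: 1/k_eq = 1/46.907 + 1/45 = 0.043541; k_eq = 22.967 N/mm
F = k_eq·δ = 22.967·17 = 390.44 N

390 N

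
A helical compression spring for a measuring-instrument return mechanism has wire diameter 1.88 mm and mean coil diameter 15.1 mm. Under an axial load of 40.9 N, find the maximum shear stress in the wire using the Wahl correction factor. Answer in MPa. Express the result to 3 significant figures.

280 MPa

Spring index C = D/d = 15.1/1.88 = 8.0319
K_W = (4C−1)/(4C−4) + 0.615/C = 31.128/28.128 + 0.0766 = 1.1832
τ₀ = 8FD/(πd³) = 8·40.9·15.1/(π·1.88³) = 4940.72/20.875 = 236.68 MPa
τ_max = K·τ₀ = 1.1832 × 236.68 = 280.05 MPa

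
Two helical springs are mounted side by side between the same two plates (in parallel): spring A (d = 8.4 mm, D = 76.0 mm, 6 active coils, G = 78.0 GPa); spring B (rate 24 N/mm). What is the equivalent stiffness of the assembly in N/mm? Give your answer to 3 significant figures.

42.4 N/mm

k_A = Gd⁴/(8D³N_a) = (78.0×10³)(8.4⁴)/(8·76.0³·6) = 18.43 N/mm
Parallel: k_eq = 18.43 + 24 = 42.43 N/mm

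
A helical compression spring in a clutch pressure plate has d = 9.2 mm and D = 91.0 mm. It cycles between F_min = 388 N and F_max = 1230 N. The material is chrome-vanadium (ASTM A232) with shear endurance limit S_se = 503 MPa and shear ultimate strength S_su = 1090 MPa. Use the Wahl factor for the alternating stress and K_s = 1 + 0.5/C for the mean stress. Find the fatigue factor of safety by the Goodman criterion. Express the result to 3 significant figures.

1.93

C = D/d = 91.0/9.2 = 9.8913; K_W = (4C−1)/(4C−4)+0.615/C = 1.1465; K_s = 1+0.5/C = 1.0505
F_a = (F_max−F_min)/2 = 421 N; F_m = (F_max+F_min)/2 = 809 N
τ_a = K_W·8F_aD/(πd³) = 1.1465 × 125.29 = 143.64 MPa
τ_m = K_s·8F_mD/(πd³) = 1.0505 × 240.75 = 252.92 MPa
Goodman: 1/n_f = τ_a/S_se + τ_m/S_su = 143.64/503 + 252.92/1090 = 0.28557 + 0.23204 = 0.51761
n_f = 1/0.51761 = 1.932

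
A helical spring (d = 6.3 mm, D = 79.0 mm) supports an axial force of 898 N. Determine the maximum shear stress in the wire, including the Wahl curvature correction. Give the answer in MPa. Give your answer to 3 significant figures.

Spring index C = D/d = 79.0/6.3 = 12.5397
K_W = (4C−1)/(4C−4) + 0.615/C = 49.159/46.159 + 0.0490 = 1.1140
τ₀ = 8FD/(πd³) = 8·898·79.0/(π·6.3³) = 567536/785.55 = 722.47 MPa
τ_max = K·τ₀ = 1.1140 × 722.47 = 804.86 MPa

805 MPa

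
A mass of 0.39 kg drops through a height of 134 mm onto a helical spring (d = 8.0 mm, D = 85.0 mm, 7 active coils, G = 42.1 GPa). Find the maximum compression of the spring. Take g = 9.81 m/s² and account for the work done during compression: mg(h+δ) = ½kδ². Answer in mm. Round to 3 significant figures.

k = Gd⁴/(8D³N_a) = (42.1×10³)(8.0⁴)/(8·85.0³·7) = 5.0141 N/mm
W = mg = 0.39 × 9.81 = 3.8259 N
½kδ² − Wδ − Wh = 0 → δ = (W + √(W² + 2kWh))/k
δ = (3.8259 + √(14.638 + 5141.21))/5.0141 = (3.8259 + 71.804)/5.0141 = 15.083 mm

15.1 mm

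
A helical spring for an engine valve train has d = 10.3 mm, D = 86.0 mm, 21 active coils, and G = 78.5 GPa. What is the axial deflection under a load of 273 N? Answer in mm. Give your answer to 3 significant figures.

k = Gd⁴/(8D³N_a) = (78.5×10³)(10.3⁴)/(8·86.0³·21) = 8.2683 N/mm
δ = F/k = 273 / 8.2683 = 33.018 mm

33.0 mm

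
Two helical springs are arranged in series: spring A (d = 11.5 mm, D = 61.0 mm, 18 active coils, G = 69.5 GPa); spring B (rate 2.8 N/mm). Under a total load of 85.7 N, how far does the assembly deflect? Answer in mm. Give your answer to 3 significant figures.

k_A = Gd⁴/(8D³N_a) = (69.5×10³)(11.5⁴)/(8·61.0³·18) = 37.19 N/mm
Series: 1/k_eq = 1/37.19 + 1/2.8 = 0.38403; k_eq = 2.604 N/mm
δ = F/k_eq = 85.7/2.604 = 32.912 mm

32.9 mm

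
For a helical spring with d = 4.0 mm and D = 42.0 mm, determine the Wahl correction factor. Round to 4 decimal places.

1.1375

C = D/d = 42.0/4.0 = 10.5000
K_W = (4C−1)/(4C−4) + 0.615/C = 41.000/38.000 + 0.0586 = 1.1375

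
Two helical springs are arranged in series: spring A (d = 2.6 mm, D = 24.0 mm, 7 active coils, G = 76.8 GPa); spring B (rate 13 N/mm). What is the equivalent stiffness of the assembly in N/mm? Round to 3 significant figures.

3.36 N/mm

k_A = Gd⁴/(8D³N_a) = (76.8×10³)(2.6⁴)/(8·24.0³·7) = 4.5335 N/mm
Series: 1/k_eq = 1/4.5335 + 1/13 = 0.2975; k_eq = 3.3613 N/mm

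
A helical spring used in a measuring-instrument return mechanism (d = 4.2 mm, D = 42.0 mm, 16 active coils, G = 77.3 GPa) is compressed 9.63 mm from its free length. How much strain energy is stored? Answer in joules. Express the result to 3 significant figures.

0.118 J

k = Gd⁴/(8D³N_a) = (77.3×10³)(4.2⁴)/(8·42.0³·16) = 2.5364 N/mm
U = ½kδ² = 0.5 × 2.5364 × 9.63² = 117.61 N·mm = 0.11761 J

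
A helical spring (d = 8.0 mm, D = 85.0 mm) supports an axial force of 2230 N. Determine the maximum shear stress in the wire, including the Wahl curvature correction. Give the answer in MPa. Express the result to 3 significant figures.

1070 MPa

Spring index C = D/d = 85.0/8.0 = 10.6250
K_W = (4C−1)/(4C−4) + 0.615/C = 41.500/38.500 + 0.0579 = 1.1358
τ₀ = 8FD/(πd³) = 8·2230·85.0/(π·8.0³) = 1.5164e+06/1608.5 = 942.74 MPa
τ_max = K·τ₀ = 1.1358 × 942.74 = 1070.8 MPa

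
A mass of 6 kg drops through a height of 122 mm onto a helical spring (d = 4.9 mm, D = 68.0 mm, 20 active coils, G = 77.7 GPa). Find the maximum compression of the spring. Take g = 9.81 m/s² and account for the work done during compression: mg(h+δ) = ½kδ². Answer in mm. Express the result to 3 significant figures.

209 mm

k = Gd⁴/(8D³N_a) = (77.7×10³)(4.9⁴)/(8·68.0³·20) = 0.89035 N/mm
W = mg = 6 × 9.81 = 58.86 N
½kδ² − Wδ − Wh = 0 → δ = (W + √(W² + 2kWh))/k
δ = (58.86 + √(3464.5 + 12787))/0.89035 = (58.86 + 127.48)/0.89035 = 209.29 mm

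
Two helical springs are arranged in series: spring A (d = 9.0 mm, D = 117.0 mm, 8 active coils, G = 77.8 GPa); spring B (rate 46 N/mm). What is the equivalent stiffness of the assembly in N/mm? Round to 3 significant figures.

4.49 N/mm

k_A = Gd⁴/(8D³N_a) = (77.8×10³)(9.0⁴)/(8·117.0³·8) = 4.9798 N/mm
Series: 1/k_eq = 1/4.9798 + 1/46 = 0.22255; k_eq = 4.4934 N/mm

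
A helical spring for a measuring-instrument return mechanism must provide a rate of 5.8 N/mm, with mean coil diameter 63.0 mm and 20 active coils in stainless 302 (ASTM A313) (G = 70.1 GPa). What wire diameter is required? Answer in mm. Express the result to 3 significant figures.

7.59 mm

d = (8D³N_a·k / G)^(1/4) = (8·63.0³·20·5.8 / (70.1×10³))^0.25
  = (3310.2)^0.25 = 7.5851 mm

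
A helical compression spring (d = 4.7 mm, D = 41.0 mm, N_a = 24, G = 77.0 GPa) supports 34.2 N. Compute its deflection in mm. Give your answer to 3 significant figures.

12.0 mm

k = Gd⁴/(8D³N_a) = (77.0×10³)(4.7⁴)/(8·41.0³·24) = 2.8394 N/mm
δ = F/k = 34.2 / 2.8394 = 12.045 mm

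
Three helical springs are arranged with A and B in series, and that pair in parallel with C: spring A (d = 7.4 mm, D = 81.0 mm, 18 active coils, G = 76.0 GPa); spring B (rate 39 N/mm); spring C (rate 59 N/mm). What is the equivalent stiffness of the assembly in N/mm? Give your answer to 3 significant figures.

61.8 N/mm

k_A = Gd⁴/(8D³N_a) = (76.0×10³)(7.4⁴)/(8·81.0³·18) = 2.978 N/mm
Springs A,B series: k_AB = 1/(1/2.978+1/39) = 2.7667 N/mm; parallel with C: k_eq = 2.7667+59 = 61.767 N/mm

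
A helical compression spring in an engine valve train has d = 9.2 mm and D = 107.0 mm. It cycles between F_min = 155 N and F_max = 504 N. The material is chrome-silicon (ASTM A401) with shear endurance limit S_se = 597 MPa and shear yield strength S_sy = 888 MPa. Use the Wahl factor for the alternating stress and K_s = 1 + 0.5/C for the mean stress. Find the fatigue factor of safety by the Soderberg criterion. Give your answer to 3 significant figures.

3.99

C = D/d = 107.0/9.2 = 11.6304; K_W = (4C−1)/(4C−4)+0.615/C = 1.1234; K_s = 1+0.5/C = 1.0430
F_a = (F_max−F_min)/2 = 174.5 N; F_m = (F_max+F_min)/2 = 329.5 N
τ_a = K_W·8F_aD/(πd³) = 1.1234 × 61.06 = 68.597 MPa
τ_m = K_s·8F_mD/(πd³) = 1.0430 × 115.3 = 120.25 MPa
Soderberg: 1/n_f = τ_a/S_se + τ_m/S_sy = 68.597/597 + 120.25/888 = 0.11490 + 0.13542 = 0.25032
n_f = 1/0.25032 = 3.995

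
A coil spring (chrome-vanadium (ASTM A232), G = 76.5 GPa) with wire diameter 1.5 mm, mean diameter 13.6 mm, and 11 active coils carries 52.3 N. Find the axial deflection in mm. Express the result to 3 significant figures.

k = Gd⁴/(8D³N_a) = (76.5×10³)(1.5⁴)/(8·13.6³·11) = 1.7496 N/mm
δ = F/k = 52.3 / 1.7496 = 29.893 mm

29.9 mm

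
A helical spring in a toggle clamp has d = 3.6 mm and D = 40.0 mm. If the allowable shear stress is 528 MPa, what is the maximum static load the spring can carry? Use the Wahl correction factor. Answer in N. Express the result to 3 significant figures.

214 N

C = D/d = 40.0/3.6 = 11.1111
K_W = (4C−1)/(4C−4) + 0.615/C = 43.444/40.444 + 0.0554 = 1.1295
τ_max = K·8FD/(πd³) → F_max = τ_allow·πd³/(8DK)
F_max = 528·π·3.6³/(8·40.0·1.1295) = 77391/361.45 = 214.11 N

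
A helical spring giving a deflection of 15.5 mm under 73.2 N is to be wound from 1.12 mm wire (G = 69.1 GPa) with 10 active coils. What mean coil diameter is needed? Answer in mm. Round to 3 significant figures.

Required rate k = F/δ = 73.2/15.5 = 4.7226 N/mm
D = (Gd⁴/(8N_a·k))^(1/3) = (69.1×10³·1.12⁴/(8·10·4.7226))^(1/3)
  = (287.793)^(1/3) = 6.6023 mm

6.60 mm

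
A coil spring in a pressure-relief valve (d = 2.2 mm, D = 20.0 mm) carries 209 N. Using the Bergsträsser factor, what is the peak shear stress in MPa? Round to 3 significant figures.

Spring index C = D/d = 20.0/2.2 = 9.0909
K_B = (4C+2)/(4C−3) = 38.364/33.364 = 1.1499
τ₀ = 8FD/(πd³) = 8·209·20.0/(π·2.2³) = 33440/33.452 = 999.65 MPa
τ_max = K·τ₀ = 1.1499 × 999.65 = 1149.5 MPa

1150 MPa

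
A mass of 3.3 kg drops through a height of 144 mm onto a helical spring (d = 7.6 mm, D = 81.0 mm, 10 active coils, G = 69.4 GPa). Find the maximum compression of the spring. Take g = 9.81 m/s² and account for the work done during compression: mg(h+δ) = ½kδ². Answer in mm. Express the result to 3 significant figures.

47.7 mm

k = Gd⁴/(8D³N_a) = (69.4×10³)(7.6⁴)/(8·81.0³·10) = 5.4459 N/mm
W = mg = 3.3 × 9.81 = 32.373 N
½kδ² − Wδ − Wh = 0 → δ = (W + √(W² + 2kWh))/k
δ = (32.373 + √(1048 + 50774.3))/5.4459 = (32.373 + 227.65)/5.4459 = 47.746 mm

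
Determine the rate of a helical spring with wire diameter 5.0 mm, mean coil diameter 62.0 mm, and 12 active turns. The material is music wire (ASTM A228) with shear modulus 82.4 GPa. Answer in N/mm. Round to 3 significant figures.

k = Gd⁴/(8D³N_a) = (82.4×10³ × 5.0⁴) / (8 × 62.0³ × 12)
  = 5.15e+07 / 2.28795e+07 = 2.2509 N/mm

2.25 N/mm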